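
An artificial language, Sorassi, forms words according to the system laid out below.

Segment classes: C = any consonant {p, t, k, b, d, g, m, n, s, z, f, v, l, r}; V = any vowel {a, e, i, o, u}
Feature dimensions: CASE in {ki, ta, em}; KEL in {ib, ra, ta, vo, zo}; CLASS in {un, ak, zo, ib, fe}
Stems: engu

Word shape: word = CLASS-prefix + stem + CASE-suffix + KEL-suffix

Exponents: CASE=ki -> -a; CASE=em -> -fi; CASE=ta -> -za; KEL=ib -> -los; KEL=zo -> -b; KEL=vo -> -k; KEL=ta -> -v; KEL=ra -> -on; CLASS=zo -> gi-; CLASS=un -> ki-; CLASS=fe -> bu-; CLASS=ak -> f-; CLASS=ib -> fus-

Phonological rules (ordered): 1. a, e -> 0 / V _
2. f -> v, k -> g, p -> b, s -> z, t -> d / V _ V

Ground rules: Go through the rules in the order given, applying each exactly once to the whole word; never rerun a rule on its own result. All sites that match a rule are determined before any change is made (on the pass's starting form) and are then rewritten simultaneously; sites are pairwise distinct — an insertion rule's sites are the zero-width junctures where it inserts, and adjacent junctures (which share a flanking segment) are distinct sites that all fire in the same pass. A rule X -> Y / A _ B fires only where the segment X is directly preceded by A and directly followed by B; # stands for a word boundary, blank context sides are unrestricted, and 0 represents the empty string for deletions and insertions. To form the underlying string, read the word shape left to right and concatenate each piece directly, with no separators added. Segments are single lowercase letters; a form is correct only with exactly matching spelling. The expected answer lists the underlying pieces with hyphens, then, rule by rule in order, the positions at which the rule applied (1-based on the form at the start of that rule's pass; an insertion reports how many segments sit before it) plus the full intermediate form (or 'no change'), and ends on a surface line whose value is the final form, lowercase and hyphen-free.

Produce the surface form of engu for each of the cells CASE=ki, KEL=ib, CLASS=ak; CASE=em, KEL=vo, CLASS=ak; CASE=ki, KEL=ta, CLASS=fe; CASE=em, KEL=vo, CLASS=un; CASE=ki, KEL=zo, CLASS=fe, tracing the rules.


cell CASE=ki, KEL=ib, CLASS=ak:
underlying: f-engu-a-los
1. a, e -> 0 / V _: fires at position(s) 6: fengulos
2. f -> v, k -> g, p -> b, s -> z, t -> d / V _ V: no change
surface: fengulos

cell CASE=em, KEL=vo, CLASS=ak:
underlying: f-engu-fi-k
1. a, e -> 0 / V _: no change
2. f -> v, k -> g, p -> b, s -> z, t -> d / V _ V: fires at position(s) 6: fenguvik
surface: fenguvik

cell CASE=ki, KEL=ta, CLASS=fe:
underlying: bu-engu-a-v
1. a, e -> 0 / V _: fires at position(s) 3, 7: bunguv
2. f -> v, k -> g, p -> b, s -> z, t -> d / V _ V: no change
surface: bunguv

cell CASE=em, KEL=vo, CLASS=un:
underlying: ki-engu-fi-k
1. a, e -> 0 / V _: fires at position(s) 3: kingufik
2. f -> v, k -> g, p -> b, s -> z, t -> d / V _ V: fires at position(s) 6: kinguvik
surface: kinguvik

cell CASE=ki, KEL=zo, CLASS=fe:
underlying: bu-engu-a-b
1. a, e -> 0 / V _: fires at position(s) 3, 7: bungub
2. f -> v, k -> g, p -> b, s -> z, t -> d / V _ V: no change
surface: bungub


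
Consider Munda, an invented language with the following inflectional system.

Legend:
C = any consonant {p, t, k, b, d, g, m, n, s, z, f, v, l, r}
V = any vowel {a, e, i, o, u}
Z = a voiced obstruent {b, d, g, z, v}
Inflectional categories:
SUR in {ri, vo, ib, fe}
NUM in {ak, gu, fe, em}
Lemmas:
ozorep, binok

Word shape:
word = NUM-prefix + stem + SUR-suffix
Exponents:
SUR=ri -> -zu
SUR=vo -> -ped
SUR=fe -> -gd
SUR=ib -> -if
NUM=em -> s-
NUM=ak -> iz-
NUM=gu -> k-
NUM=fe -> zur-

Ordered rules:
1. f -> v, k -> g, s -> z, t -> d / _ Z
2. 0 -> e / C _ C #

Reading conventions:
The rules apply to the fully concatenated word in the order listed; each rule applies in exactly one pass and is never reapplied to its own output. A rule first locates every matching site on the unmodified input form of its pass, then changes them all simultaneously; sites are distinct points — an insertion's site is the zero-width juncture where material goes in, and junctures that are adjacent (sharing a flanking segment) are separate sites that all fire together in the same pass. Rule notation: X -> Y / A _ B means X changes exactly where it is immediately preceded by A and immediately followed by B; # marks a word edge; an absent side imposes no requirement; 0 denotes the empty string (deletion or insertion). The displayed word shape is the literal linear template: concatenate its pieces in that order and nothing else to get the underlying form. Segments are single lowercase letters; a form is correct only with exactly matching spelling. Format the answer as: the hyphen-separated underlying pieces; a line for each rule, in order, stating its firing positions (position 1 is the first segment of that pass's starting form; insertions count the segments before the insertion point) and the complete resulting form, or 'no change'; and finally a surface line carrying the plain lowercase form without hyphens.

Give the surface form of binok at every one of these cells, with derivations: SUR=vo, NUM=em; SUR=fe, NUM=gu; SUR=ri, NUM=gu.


cell SUR=vo, NUM=em:
underlying: s-binok-ped
1. f -> v, k -> g, s -> z, t -> d / _ Z: fires at position(s) 1: zbinokped
2. 0 -> e / C _ C #: no change
surface: zbinokped

cell SUR=fe, NUM=gu:
underlying: k-binok-gd
1. f -> v, k -> g, s -> z, t -> d / _ Z: fires at position(s) 1, 6: gbinoggd
2. 0 -> e / C _ C #: inserts after position(s) 7: gbinogged
surface: gbinogged

cell SUR=ri, NUM=gu:
underlying: k-binok-zu
1. f -> v, k -> g, s -> z, t -> d / _ Z: fires at position(s) 1, 6: gbinogzu
2. 0 -> e / C _ C #: no change
surface: gbinogzu


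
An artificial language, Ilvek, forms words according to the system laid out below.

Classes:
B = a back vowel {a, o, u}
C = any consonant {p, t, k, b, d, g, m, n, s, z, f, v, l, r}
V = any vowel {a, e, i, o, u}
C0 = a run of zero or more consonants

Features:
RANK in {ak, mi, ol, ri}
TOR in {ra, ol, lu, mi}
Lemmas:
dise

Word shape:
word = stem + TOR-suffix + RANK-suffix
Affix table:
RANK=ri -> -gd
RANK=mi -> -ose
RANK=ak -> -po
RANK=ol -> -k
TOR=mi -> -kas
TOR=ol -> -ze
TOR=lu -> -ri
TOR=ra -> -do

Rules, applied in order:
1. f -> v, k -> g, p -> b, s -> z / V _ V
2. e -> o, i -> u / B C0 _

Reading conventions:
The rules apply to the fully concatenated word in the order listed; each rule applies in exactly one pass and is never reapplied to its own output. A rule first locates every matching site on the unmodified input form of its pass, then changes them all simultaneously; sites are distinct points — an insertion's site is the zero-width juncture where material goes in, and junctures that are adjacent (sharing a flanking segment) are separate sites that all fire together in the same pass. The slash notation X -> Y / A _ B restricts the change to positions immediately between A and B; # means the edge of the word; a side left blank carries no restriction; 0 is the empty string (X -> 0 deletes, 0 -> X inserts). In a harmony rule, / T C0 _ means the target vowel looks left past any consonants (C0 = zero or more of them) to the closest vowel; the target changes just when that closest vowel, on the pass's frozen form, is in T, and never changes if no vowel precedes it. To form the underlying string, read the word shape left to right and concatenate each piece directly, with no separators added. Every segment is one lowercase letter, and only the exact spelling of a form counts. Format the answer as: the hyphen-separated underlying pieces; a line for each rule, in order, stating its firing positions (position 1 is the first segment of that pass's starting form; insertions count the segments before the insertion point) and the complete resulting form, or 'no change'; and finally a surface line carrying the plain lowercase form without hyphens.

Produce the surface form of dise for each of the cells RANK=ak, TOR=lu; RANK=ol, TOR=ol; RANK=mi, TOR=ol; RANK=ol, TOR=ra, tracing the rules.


cell RANK=ak, TOR=lu:
underlying: dise-ri-po
1. f -> v, k -> g, p -> b, s -> z / V _ V: fires at position(s) 3, 7: dizeribo
2. e -> o, i -> u / B C0 _: no change
surface: dizeribo

cell RANK=ol, TOR=ol:
underlying: dise-ze-k
1. f -> v, k -> g, p -> b, s -> z / V _ V: fires at position(s) 3: dizezek
2. e -> o, i -> u / B C0 _: no change
surface: dizezek

cell RANK=mi, TOR=ol:
underlying: dise-ze-ose
1. f -> v, k -> g, p -> b, s -> z / V _ V: fires at position(s) 3, 8: dizezeoze
2. e -> o, i -> u / B C0 _: fires at position(s) 9: dizezeozo
surface: dizezeozo

cell RANK=ol, TOR=ra:
underlying: dise-do-k
1. f -> v, k -> g, p -> b, s -> z / V _ V: fires at position(s) 3: dizedok
2. e -> o, i -> u / B C0 _: no change
surface: dizedok


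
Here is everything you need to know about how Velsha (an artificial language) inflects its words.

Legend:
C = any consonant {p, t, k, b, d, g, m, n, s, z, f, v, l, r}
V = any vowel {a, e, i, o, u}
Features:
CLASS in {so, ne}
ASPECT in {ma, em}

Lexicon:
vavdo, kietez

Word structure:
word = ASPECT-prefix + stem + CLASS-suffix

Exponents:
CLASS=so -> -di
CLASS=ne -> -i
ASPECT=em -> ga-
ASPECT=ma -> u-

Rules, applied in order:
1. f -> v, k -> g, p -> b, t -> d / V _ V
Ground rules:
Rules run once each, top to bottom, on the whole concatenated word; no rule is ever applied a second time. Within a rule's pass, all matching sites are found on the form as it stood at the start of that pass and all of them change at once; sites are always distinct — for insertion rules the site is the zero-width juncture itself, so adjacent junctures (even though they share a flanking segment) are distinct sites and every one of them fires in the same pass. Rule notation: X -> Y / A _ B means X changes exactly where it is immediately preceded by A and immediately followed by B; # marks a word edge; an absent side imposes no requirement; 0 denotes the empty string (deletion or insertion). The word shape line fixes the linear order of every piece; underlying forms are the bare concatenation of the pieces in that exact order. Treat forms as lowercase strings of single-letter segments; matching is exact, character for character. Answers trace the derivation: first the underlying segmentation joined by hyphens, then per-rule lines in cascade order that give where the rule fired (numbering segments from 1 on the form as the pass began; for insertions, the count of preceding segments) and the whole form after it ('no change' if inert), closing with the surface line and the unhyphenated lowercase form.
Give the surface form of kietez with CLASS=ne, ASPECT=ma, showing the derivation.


underlying: u-kietez-i
1. f -> v, k -> g, p -> b, t -> d / V _ V: fires at position(s) 2, 5: ugiedezi
surface: ugiedezi


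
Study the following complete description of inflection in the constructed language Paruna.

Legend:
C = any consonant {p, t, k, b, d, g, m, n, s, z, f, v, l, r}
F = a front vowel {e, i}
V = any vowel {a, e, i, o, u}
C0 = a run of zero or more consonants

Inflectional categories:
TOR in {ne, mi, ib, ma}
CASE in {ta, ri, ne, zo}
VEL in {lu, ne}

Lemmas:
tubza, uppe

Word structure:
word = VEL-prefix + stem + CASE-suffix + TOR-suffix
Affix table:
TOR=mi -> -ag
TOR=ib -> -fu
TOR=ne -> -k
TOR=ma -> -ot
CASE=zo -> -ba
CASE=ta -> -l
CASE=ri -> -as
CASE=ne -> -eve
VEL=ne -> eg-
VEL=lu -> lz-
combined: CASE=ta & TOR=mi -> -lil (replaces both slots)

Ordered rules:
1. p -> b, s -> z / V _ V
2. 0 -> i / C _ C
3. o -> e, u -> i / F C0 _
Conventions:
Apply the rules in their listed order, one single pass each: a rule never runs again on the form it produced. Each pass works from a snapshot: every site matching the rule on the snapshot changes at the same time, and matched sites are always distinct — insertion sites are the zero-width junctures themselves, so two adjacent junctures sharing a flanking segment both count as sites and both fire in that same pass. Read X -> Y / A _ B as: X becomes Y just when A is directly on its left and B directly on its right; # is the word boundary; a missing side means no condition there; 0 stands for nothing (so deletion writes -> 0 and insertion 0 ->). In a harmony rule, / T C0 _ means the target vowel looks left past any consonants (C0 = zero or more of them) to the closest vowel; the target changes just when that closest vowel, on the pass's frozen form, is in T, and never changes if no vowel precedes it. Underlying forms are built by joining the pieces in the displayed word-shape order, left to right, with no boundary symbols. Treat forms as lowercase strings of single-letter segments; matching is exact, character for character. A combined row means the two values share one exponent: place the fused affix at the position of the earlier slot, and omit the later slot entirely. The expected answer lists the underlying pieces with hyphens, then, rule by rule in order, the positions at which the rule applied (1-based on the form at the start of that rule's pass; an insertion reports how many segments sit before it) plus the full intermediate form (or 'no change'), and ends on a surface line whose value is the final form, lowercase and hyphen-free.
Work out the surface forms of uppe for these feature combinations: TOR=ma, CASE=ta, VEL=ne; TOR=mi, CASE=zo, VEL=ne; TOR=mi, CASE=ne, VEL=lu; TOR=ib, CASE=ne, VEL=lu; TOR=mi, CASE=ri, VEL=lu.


cell TOR=ma, CASE=ta, VEL=ne:
underlying: eg-uppe-l-ot
1. p -> b, s -> z / V _ V: no change
2. 0 -> i / C _ C: inserts after position(s) 4: egupipelot
3. o -> e, u -> i / F C0 _: fires at position(s) 3, 9: egipipelet
surface: egipipelet

cell TOR=mi, CASE=zo, VEL=ne:
underlying: eg-uppe-ba-ag
1. p -> b, s -> z / V _ V: no change
2. 0 -> i / C _ C: inserts after position(s) 4: egupipebaag
3. o -> e, u -> i / F C0 _: fires at position(s) 3: egipipebaag
surface: egipipebaag

cell TOR=mi, CASE=ne, VEL=lu:
underlying: lz-uppe-eve-ag
1. p -> b, s -> z / V _ V: no change
2. 0 -> i / C _ C: inserts after position(s) 1, 4: lizupipeeveag
3. o -> e, u -> i / F C0 _: fires at position(s) 4: lizipipeeveag
surface: lizipipeeveag

cell TOR=ib, CASE=ne, VEL=lu:
underlying: lz-uppe-eve-fu
1. p -> b, s -> z / V _ V: no change
2. 0 -> i / C _ C: inserts after position(s) 1, 4: lizupipeevefu
3. o -> e, u -> i / F C0 _: fires at position(s) 4, 13: lizipipeevefi
surface: lizipipeevefi

cell TOR=mi, CASE=ri, VEL=lu:
underlying: lz-uppe-as-ag
1. p -> b, s -> z / V _ V: fires at position(s) 8: lzuppeazag
2. 0 -> i / C _ C: inserts after position(s) 1, 4: lizupipeazag
3. o -> e, u -> i / F C0 _: fires at position(s) 4: lizipipeazag
surface: lizipipeazag


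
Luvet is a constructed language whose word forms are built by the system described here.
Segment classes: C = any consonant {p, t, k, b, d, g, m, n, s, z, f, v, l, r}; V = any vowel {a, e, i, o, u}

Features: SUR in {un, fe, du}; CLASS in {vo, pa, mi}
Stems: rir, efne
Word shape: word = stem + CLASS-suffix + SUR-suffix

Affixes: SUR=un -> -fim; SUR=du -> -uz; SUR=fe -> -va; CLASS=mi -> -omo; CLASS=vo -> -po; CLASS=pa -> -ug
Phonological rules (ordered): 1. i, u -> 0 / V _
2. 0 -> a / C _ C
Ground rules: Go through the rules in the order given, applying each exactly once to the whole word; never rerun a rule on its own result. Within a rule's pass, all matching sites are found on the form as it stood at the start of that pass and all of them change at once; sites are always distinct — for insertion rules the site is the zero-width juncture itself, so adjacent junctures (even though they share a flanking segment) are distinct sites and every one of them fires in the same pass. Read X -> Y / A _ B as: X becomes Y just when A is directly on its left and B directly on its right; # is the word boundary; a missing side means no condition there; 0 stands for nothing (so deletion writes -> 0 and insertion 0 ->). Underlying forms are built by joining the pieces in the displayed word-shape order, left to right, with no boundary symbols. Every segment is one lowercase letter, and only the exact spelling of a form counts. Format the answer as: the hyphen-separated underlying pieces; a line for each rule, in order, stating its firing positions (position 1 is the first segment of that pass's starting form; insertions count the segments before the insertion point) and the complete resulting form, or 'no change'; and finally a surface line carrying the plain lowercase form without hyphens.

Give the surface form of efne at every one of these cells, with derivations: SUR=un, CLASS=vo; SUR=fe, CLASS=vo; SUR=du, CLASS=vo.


cell SUR=un, CLASS=vo:
underlying: efne-po-fim
1. i, u -> 0 / V _: no change
2. 0 -> a / C _ C: inserts after position(s) 2: efanepofim
surface: efanepofim

cell SUR=fe, CLASS=vo:
underlying: efne-po-va
1. i, u -> 0 / V _: no change
2. 0 -> a / C _ C: inserts after position(s) 2: efanepova
surface: efanepova

cell SUR=du, CLASS=vo:
underlying: efne-po-uz
1. i, u -> 0 / V _: fires at position(s) 7: efnepoz
2. 0 -> a / C _ C: inserts after position(s) 2: efanepoz
surface: efanepoz


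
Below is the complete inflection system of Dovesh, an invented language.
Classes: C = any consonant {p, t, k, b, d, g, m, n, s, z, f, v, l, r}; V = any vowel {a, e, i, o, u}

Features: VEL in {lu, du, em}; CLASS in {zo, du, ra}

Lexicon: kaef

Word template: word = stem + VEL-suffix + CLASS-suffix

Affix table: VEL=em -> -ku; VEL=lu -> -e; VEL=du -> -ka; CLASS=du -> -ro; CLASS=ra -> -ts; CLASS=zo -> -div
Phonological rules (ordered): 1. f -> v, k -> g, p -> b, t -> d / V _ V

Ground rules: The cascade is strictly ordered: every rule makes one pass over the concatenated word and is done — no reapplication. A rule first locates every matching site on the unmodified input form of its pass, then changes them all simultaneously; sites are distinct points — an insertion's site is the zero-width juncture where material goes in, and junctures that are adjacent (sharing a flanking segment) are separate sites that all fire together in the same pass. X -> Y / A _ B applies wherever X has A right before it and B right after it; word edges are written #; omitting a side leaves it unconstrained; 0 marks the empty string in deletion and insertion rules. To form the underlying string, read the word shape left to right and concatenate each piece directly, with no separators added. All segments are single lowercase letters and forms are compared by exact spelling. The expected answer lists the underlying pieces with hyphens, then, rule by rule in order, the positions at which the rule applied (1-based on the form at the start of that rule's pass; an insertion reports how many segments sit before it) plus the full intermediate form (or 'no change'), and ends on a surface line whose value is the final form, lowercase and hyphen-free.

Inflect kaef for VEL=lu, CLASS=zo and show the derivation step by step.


underlying: kaef-e-div
1. f -> v, k -> g, p -> b, t -> d / V _ V: fires at position(s) 4: kaevediv
surface: kaevediv


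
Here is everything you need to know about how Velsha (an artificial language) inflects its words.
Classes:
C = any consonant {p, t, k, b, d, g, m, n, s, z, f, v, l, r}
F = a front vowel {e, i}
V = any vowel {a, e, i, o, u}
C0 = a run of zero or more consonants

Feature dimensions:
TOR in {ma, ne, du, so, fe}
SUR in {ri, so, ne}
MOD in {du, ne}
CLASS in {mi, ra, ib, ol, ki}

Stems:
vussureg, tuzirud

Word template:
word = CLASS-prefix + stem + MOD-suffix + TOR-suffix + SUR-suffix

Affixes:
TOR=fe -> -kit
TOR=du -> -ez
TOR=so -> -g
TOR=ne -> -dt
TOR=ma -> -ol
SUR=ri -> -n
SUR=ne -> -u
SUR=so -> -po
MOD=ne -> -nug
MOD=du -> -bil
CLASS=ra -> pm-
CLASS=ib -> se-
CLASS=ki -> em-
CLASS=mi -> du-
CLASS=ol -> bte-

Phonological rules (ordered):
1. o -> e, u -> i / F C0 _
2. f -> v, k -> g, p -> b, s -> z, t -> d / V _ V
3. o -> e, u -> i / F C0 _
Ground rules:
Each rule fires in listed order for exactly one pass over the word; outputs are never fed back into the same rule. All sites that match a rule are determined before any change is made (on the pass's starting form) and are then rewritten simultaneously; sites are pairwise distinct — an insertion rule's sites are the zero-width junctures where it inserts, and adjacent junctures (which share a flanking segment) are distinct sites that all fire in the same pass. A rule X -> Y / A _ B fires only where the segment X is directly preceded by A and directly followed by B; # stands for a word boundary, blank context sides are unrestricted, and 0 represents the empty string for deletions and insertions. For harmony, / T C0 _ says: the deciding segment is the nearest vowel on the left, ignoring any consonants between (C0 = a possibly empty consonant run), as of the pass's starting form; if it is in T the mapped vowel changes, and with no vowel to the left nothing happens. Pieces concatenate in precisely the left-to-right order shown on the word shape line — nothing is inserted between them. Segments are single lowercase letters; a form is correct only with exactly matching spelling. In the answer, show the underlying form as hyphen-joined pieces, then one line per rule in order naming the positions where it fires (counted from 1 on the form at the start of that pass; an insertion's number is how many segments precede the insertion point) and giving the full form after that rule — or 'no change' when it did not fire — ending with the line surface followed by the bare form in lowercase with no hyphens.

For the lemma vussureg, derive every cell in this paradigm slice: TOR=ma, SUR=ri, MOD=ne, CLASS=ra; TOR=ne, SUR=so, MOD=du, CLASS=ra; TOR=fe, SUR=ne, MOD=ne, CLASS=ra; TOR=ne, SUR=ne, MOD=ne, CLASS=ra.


cell TOR=ma, SUR=ri, MOD=ne, CLASS=ra:
underlying: pm-vussureg-nug-ol-n
1. o -> e, u -> i / F C0 _: fires at position(s) 12: pmvussuregnigoln
2. f -> v, k -> g, p -> b, s -> z, t -> d / V _ V: no change
3. o -> e, u -> i / F C0 _: fires at position(s) 14: pmvussuregnigeln
surface: pmvussuregnigeln

cell TOR=ne, SUR=so, MOD=du, CLASS=ra:
underlying: pm-vussureg-bil-dt-po
1. o -> e, u -> i / F C0 _: fires at position(s) 17: pmvussuregbildtpe
2. f -> v, k -> g, p -> b, s -> z, t -> d / V _ V: no change
3. o -> e, u -> i / F C0 _: no change
surface: pmvussuregbildtpe

cell TOR=fe, SUR=ne, MOD=ne, CLASS=ra:
underlying: pm-vussureg-nug-kit-u
1. o -> e, u -> i / F C0 _: fires at position(s) 12, 17: pmvussuregnigkiti
2. f -> v, k -> g, p -> b, s -> z, t -> d / V _ V: fires at position(s) 16: pmvussuregnigkidi
3. o -> e, u -> i / F C0 _: no change
surface: pmvussuregnigkidi

cell TOR=ne, SUR=ne, MOD=ne, CLASS=ra:
underlying: pm-vussureg-nug-dt-u
1. o -> e, u -> i / F C0 _: fires at position(s) 12: pmvussuregnigdtu
2. f -> v, k -> g, p -> b, s -> z, t -> d / V _ V: no change
3. o -> e, u -> i / F C0 _: fires at position(s) 16: pmvussuregnigdti
surface: pmvussuregnigdti


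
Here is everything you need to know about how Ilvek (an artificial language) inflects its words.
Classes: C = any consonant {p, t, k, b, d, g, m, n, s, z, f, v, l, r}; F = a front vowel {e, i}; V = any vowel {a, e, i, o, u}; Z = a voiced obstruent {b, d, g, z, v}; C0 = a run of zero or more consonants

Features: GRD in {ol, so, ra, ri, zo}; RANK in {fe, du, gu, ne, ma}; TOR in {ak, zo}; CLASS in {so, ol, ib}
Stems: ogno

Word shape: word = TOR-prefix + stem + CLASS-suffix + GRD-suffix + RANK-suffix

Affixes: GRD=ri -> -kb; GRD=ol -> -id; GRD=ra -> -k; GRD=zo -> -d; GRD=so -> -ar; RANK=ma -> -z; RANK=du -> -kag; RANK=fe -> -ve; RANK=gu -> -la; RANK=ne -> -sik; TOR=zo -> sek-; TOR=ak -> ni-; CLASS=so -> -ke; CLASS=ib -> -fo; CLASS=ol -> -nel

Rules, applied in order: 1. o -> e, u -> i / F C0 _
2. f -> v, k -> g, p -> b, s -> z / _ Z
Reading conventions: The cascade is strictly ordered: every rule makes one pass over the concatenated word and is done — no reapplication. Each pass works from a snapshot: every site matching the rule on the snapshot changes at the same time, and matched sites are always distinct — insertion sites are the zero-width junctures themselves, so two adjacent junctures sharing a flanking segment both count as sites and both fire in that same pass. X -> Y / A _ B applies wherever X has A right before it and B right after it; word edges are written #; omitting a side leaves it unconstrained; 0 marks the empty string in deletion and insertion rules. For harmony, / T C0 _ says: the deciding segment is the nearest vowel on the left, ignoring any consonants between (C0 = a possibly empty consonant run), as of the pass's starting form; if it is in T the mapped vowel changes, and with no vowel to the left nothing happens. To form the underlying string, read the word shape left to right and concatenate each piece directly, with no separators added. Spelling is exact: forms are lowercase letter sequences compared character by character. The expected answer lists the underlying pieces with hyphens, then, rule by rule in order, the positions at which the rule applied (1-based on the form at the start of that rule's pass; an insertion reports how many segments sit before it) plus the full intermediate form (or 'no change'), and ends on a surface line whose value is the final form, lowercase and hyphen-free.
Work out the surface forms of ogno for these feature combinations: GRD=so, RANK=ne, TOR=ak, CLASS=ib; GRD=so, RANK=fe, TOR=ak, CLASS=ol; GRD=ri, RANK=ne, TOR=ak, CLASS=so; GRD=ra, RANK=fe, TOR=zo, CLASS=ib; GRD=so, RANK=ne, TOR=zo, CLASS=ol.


cell GRD=so, RANK=ne, TOR=ak, CLASS=ib:
underlying: ni-ogno-fo-ar-sik
1. o -> e, u -> i / F C0 _: fires at position(s) 3: niegnofoarsik
2. f -> v, k -> g, p -> b, s -> z / _ Z: no change
surface: niegnofoarsik

cell GRD=so, RANK=fe, TOR=ak, CLASS=ol:
underlying: ni-ogno-nel-ar-ve
1. o -> e, u -> i / F C0 _: fires at position(s) 3: niegnonelarve
2. f -> v, k -> g, p -> b, s -> z / _ Z: no change
surface: niegnonelarve

cell GRD=ri, RANK=ne, TOR=ak, CLASS=so:
underlying: ni-ogno-ke-kb-sik
1. o -> e, u -> i / F C0 _: fires at position(s) 3: niegnokekbsik
2. f -> v, k -> g, p -> b, s -> z / _ Z: fires at position(s) 9: niegnokegbsik
surface: niegnokegbsik

cell GRD=ra, RANK=fe, TOR=zo, CLASS=ib:
underlying: sek-ogno-fo-k-ve
1. o -> e, u -> i / F C0 _: fires at position(s) 4: sekegnofokve
2. f -> v, k -> g, p -> b, s -> z / _ Z: fires at position(s) 10: sekegnofogve
surface: sekegnofogve

cell GRD=so, RANK=ne, TOR=zo, CLASS=ol:
underlying: sek-ogno-nel-ar-sik
1. o -> e, u -> i / F C0 _: fires at position(s) 4: sekegnonelarsik
2. f -> v, k -> g, p -> b, s -> z / _ Z: no change
surface: sekegnonelarsik


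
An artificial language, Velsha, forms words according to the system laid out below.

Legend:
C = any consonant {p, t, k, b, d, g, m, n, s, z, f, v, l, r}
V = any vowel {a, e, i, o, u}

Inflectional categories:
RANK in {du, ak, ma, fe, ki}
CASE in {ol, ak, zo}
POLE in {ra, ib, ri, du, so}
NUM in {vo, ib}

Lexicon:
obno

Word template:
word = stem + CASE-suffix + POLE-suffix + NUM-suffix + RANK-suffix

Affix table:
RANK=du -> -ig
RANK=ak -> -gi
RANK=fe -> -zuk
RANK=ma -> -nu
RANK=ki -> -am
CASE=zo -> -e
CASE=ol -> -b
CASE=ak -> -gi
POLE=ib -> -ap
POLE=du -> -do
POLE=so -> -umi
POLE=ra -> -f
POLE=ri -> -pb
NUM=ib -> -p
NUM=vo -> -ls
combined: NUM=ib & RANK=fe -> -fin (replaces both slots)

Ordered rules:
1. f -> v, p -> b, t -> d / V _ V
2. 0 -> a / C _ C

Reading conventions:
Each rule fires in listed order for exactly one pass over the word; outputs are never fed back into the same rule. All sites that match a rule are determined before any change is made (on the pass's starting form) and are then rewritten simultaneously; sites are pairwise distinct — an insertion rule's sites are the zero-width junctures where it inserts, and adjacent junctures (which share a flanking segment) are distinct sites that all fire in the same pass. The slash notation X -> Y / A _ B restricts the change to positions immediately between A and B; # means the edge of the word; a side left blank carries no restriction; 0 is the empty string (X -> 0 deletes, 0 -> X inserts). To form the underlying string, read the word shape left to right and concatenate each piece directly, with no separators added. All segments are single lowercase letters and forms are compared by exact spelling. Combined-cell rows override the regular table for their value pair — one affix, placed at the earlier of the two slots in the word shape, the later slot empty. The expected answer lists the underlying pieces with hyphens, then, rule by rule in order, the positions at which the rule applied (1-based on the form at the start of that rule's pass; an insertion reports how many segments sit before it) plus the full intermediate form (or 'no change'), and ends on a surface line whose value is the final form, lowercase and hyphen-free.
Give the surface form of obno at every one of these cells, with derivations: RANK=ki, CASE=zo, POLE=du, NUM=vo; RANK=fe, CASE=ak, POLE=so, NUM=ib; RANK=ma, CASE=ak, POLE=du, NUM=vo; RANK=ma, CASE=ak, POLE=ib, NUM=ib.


cell RANK=ki, CASE=zo, POLE=du, NUM=vo:
underlying: obno-e-do-ls-am
1. f -> v, p -> b, t -> d / V _ V: no change
2. 0 -> a / C _ C: inserts after position(s) 2, 8: obanoedolasam
surface: obanoedolasam

cell RANK=fe, CASE=ak, POLE=so, NUM=ib:
underlying: obno-gi-umi-fin
1. f -> v, p -> b, t -> d / V _ V: fires at position(s) 10: obnogiumivin
2. 0 -> a / C _ C: inserts after position(s) 2: obanogiumivin
surface: obanogiumivin

cell RANK=ma, CASE=ak, POLE=du, NUM=vo:
underlying: obno-gi-do-ls-nu
1. f -> v, p -> b, t -> d / V _ V: no change
2. 0 -> a / C _ C: inserts after position(s) 2, 9, 10: obanogidolasanu
surface: obanogidolasanu

cell RANK=ma, CASE=ak, POLE=ib, NUM=ib:
underlying: obno-gi-ap-p-nu
1. f -> v, p -> b, t -> d / V _ V: no change
2. 0 -> a / C _ C: inserts after position(s) 2, 8, 9: obanogiapapanu
surface: obanogiapapanu


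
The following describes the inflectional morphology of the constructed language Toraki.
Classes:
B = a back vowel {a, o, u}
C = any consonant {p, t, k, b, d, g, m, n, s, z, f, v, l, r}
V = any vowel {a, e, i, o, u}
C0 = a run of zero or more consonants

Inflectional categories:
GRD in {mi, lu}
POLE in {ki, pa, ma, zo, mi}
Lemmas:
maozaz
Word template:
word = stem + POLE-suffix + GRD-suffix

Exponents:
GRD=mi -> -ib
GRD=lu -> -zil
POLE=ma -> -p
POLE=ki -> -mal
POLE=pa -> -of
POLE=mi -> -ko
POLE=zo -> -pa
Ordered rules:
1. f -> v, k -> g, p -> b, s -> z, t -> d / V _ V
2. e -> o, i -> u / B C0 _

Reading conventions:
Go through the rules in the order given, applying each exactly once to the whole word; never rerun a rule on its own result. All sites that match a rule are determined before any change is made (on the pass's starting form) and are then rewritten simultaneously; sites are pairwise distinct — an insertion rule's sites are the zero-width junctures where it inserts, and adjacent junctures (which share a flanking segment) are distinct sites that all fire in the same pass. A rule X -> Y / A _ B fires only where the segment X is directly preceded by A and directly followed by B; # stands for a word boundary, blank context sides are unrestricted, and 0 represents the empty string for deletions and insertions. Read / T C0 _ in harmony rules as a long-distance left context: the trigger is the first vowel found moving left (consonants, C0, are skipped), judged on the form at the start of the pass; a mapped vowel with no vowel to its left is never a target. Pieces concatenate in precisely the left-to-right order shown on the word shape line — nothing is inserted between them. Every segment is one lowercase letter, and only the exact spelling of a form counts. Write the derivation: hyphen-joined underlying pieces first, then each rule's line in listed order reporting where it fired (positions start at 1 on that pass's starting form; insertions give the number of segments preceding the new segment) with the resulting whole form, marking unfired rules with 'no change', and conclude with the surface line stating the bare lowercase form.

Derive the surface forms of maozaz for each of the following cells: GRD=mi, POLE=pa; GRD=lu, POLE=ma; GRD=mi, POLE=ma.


cell GRD=mi, POLE=pa:
underlying: maozaz-of-ib
1. f -> v, k -> g, p -> b, s -> z, t -> d / V _ V: fires at position(s) 8: maozazovib
2. e -> o, i -> u / B C0 _: fires at position(s) 9: maozazovub
surface: maozazovub

cell GRD=lu, POLE=ma:
underlying: maozaz-p-zil
1. f -> v, k -> g, p -> b, s -> z, t -> d / V _ V: no change
2. e -> o, i -> u / B C0 _: fires at position(s) 9: maozazpzul
surface: maozazpzul

cell GRD=mi, POLE=ma:
underlying: maozaz-p-ib
1. f -> v, k -> g, p -> b, s -> z, t -> d / V _ V: no change
2. e -> o, i -> u / B C0 _: fires at position(s) 8: maozazpub
surface: maozazpub


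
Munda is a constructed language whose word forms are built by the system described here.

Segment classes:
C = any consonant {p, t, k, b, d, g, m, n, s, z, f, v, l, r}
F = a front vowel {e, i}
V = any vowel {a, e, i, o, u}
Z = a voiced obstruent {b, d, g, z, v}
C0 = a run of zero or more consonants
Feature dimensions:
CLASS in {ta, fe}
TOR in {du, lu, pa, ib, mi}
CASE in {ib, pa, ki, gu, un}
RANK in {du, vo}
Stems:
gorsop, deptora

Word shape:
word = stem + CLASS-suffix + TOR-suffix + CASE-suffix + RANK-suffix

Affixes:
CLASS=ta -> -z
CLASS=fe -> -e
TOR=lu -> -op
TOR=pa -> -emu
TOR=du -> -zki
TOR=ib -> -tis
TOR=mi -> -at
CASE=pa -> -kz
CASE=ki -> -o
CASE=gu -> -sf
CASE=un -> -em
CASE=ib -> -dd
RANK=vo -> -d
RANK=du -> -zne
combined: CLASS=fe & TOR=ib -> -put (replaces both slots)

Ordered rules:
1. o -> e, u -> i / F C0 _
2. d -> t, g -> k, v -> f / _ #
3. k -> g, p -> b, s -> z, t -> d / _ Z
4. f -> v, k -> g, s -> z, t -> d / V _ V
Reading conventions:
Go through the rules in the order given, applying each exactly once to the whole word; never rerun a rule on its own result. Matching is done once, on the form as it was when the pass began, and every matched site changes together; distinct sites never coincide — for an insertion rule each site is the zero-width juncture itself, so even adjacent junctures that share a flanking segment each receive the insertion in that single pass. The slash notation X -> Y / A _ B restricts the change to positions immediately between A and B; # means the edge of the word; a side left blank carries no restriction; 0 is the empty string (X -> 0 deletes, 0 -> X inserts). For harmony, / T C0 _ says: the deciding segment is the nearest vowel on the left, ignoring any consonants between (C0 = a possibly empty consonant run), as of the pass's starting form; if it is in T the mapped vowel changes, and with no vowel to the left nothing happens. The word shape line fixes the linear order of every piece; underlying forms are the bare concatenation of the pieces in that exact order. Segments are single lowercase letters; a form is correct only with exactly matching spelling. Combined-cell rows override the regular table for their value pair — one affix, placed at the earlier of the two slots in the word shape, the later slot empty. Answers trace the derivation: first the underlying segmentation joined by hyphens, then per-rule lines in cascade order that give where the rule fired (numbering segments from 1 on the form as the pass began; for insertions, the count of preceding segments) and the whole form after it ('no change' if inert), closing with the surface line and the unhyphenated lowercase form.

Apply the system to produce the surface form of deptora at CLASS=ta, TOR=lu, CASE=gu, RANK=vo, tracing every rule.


underlying: deptora-z-op-sf-d
1. o -> e, u -> i / F C0 _: fires at position(s) 5: depterazopsfd
2. d -> t, g -> k, v -> f / _ #: fires at position(s) 13: depterazopsft
3. k -> g, p -> b, s -> z, t -> d / _ Z: no change
4. f -> v, k -> g, s -> z, t -> d / V _ V: no change
surface: depterazopsft


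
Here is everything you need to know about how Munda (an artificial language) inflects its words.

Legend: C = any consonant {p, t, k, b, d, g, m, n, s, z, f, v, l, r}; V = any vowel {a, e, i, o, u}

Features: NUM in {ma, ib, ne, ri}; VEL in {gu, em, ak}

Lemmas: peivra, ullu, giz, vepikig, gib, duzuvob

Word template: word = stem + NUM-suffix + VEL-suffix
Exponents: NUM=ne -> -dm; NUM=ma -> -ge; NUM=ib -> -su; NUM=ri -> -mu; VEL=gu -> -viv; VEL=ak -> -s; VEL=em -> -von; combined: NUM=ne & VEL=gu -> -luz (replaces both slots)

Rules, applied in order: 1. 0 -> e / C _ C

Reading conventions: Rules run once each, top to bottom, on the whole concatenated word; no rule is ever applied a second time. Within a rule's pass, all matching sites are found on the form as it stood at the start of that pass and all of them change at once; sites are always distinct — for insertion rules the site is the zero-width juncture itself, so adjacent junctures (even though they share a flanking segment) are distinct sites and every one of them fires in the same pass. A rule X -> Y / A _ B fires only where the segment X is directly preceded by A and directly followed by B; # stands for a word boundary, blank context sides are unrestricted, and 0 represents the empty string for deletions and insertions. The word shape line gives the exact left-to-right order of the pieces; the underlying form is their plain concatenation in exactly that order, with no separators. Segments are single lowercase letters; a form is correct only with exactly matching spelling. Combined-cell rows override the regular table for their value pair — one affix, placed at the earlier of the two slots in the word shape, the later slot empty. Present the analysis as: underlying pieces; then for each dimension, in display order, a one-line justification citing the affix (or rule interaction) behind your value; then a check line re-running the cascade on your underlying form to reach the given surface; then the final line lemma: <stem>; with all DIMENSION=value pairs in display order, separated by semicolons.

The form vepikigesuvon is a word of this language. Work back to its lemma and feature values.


underlying: vepikig-su-von
NUM=ib - signalled by the affix -su
VEL=em - signalled by the affix -von
check: vepikigsuvon -> vepikigesuvon
lemma: vepikig; NUM=ib; VEL=em


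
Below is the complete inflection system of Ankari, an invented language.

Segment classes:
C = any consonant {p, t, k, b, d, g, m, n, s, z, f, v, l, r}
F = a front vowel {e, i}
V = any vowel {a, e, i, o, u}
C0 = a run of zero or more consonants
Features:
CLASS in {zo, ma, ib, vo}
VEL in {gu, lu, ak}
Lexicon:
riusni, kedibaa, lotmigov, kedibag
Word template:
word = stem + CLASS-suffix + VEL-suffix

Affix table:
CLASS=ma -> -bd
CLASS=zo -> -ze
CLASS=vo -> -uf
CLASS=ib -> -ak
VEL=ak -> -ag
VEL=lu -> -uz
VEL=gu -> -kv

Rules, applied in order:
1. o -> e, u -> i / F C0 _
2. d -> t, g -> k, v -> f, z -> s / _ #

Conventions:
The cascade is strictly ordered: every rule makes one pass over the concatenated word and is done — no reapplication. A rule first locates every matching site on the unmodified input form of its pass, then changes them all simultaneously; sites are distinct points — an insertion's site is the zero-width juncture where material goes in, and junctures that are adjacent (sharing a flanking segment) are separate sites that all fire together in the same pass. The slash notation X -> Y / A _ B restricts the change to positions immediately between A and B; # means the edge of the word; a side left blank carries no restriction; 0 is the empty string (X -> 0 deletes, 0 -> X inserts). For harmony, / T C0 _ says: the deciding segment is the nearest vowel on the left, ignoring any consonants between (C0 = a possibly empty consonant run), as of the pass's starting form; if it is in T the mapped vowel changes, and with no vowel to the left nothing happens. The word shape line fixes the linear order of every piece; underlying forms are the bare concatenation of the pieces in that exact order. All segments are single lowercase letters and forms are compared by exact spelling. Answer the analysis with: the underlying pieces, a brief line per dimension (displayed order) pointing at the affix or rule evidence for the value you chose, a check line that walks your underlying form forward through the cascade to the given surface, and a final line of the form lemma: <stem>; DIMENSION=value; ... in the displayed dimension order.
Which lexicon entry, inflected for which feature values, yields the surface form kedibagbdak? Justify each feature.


underlying: kedibag-bd-ag
CLASS=ma - signalled by the affix -bd
VEL=ak - signalled by the affix -ag
check: kedibagbdag -> kedibagbdag -> kedibagbdak
lemma: kedibag; CLASS=ma; VEL=ak
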